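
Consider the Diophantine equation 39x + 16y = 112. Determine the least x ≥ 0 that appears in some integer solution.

gcd(39, 16) = 1.
1 divides 112, so solutions exist.
By Bézout, 39*(7) + 16*(-17) = 1.
Scale by 112/1 = 112: (x₀, y₀) = (784, -1904).
General solution: x = 784 + 16t, y = -1904 - 39t for integer t.
x ≥ 0: smallest is 784 mod 16 = 0 (at t = -49), with y = 7.

0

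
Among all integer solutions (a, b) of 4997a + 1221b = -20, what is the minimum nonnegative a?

gcd(4997, 1221):
  4997 = 4*1221 + 113
  1221 = 10*113 + 91
  113 = 1*91 + 22
  91 = 4*22 + 3
  22 = 7*3 + 1
  3 = 3*1
so gcd(4997, 1221) = 1.
1 divides -20, so solutions exist.
Back-substitute for Bézout coefficients:
  1 = 22 - 7*3
  ... = 4997*(389) + 1221*(-1592)
Scale by -20/1 = -20: (a₀, b₀) = (-7780, 31840).
General solution: a = -7780 + 1221t, b = 31840 - 4997t for integer t.
a ≥ 0: smallest is -7780 mod 1221 = 767 (at t = 7), with b = -3139.

767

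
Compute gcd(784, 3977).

gcd(3977, 784):
  3977 = 5*784 + 57
  784 = 13*57 + 43
  57 = 1*43 + 14
  43 = 3*14 + 1
  14 = 14*1
so gcd(3977, 784) = 1.

1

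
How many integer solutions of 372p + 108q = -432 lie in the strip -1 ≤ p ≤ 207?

24

gcd(372, 108) = 12.
By Bézout, 372*(-2) + 108*(7) = 12.
Particular solution: (0, -4).
General solution: p = 0 + 9t, q = -4 - 31t for integer t.
-1 ≤ 0 + 9t ≤ 207 gives t ∈ [0, 23], which is 24 values.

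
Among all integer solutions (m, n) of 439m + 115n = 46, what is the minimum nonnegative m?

gcd(439, 115):
  439 = 3*115 + 94
  115 = 1*94 + 21
  94 = 4*21 + 10
  21 = 2*10 + 1
  10 = 10*1
so gcd(439, 115) = 1.
1 divides 46, so solutions exist.
Back-substitute for Bézout coefficients:
  1 = 21 - 2*10
  ... = 439*(-11) + 115*(42)
Scale by 46/1 = 46: (m₀, n₀) = (-506, 1932).
General solution: m = -506 + 115t, n = 1932 - 439t for integer t.
m ≥ 0: smallest is -506 mod 115 = 69 (at t = 5), with n = -263.

69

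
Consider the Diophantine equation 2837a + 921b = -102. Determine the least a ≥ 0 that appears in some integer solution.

372

gcd(2837, 921) = 1.
1 divides -102, so solutions exist.
By Bézout, 2837×(-112) + 921×(345) = 1.
Scale by -102/1 = -102: (a₀, b₀) = (11424, -35190).
General solution: a = 11424 + 921t, b = -35190 - 2837t for integer t.
a ≥ 0: smallest is 11424 mod 921 = 372 (at t = -12), with b = -1146.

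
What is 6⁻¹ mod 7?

6

gcd(7, 6):
  7 = 1×6 + 1
  6 = 6×1
so gcd(7, 6) = 1.
Back-substitute for Bézout coefficients:
  1 = 7 - 1×6
  ... = 6×(-1) + 7×(1)
So 6×-1 ≡ 1 (mod 7), and -1 mod 7 = 6.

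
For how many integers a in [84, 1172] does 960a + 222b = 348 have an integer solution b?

30

gcd(960, 222) = 6  (960 = 4×222 + 72, 222 = 3×72 + 6, 72 = 12×6).
Back-substituting, 960×(-3) + 222×(13) = 6.
Scale by 58: particular solution (-174, 754); reduce a mod 37: (11, -46).
General solution: a = 11 + 37t, b = -46 - 160t for integer t.
84 ≤ 11 + 37t ≤ 1172 gives t ∈ [2, 31], which is 30 values.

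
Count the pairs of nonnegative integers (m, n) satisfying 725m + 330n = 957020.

gcd(725, 330) = 5  (725 = 2×330 + 65, 330 = 5×65 + 5, 65 = 13×5).
Back-substituting, 725×(-5) + 330×(11) = 5.
Scale by 191404: one solution is (-957020, 2105444). Reduce m mod 66: (46, 2799).
General: m = 46 + 66t, n = 2799 - 145t.
m ≥ 0 ⇒ t ≥ 0; n ≥ 0 ⇒ t ≤ 19. So t ∈ [0, 19]: 20 solutions.

20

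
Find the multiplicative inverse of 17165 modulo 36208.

27397

gcd(36208, 17165):
  36208 = 2*17165 + 1878
  17165 = 9*1878 + 263
  1878 = 7*263 + 37
  263 = 7*37 + 4
  37 = 9*4 + 1
  4 = 4*1
so gcd(36208, 17165) = 1.
Back-substitute for Bézout coefficients:
  1 = 37 - 9*4
  ... = 17165*(-8811) + 36208*(4177)
So 17165*-8811 ≡ 1 (mod 36208), and -8811 mod 36208 = 27397.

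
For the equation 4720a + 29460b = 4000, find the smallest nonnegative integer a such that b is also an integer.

625

gcd(29460, 4720):
  29460 = 6×4720 + 1140
  4720 = 4×1140 + 160
  1140 = 7×160 + 20
  160 = 8×20
so gcd(29460, 4720) = 20.
20 divides 4000, so solutions exist.
Back-substitute for Bézout coefficients:
  20 = 1140 - 7×160
  ... = 4720×(-181) + 29460×(29)
Scale by 4000/20 = 200: (a₀, b₀) = (-36200, 5800).
General solution: a = -36200 + 1473t, b = 5800 - 236t for integer t.
a ≥ 0: smallest is -36200 mod 1473 = 625 (at t = 25), with b = -100.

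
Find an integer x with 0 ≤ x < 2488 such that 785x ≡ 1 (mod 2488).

1721

gcd(2488, 785) = 1  (2488 = 3*785 + 133, 785 = 5*133 + 120, 133 = 1*120 + 13, 120 = 9*13 + 3, 13 = 4*3 + 1, 3 = 3*1).
Back-substituting, 785*(-767) + 2488*(242) = 1.
So 785*-767 ≡ 1 (mod 2488), and -767 mod 2488 = 1721.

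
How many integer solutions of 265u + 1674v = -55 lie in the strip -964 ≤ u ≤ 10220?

7

gcd(1674, 265):
  1674 = 6*265 + 84
  265 = 3*84 + 13
  84 = 6*13 + 6
  13 = 2*6 + 1
  6 = 6*1
so gcd(1674, 265) = 1.
Back-substitute for Bézout coefficients:
  1 = 13 - 2*6
  ... = 265*(259) + 1674*(-41)
Scale by -55: particular solution (-14245, 2255); reduce u mod 1674: (821, -130).
General solution: u = 821 + 1674t, v = -130 - 265t for integer t.
-964 ≤ 821 + 1674t ≤ 10220 gives t ∈ [-1, 5], which is 7 values.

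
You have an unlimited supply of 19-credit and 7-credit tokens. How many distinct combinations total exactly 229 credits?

2

Need nonnegative integers with 19j + 7k = 229.
gcd(19, 7) = 1, and 19·(3) + 7·(-8) = 1.
So (j₀, k₀) = (687, -1832); general j = 687 + 7t, k = -1832 - 19t.
j ≥ 0 ⇒ t ≥ -98; k ≥ 0 ⇒ t ≤ -97. That's 2 values of t.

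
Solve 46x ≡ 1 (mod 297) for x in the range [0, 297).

226

gcd(297, 46) = 1  (297 = 6×46 + 21, 46 = 2×21 + 4, 21 = 5×4 + 1, 4 = 4×1).
Back-substituting, 46×(-71) + 297×(11) = 1.
So 46×-71 ≡ 1 (mod 297), and -71 mod 297 = 226.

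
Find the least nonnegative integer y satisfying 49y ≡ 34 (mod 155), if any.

gcd(155, 49):
  155 = 3·49 + 8
  49 = 6·8 + 1
  8 = 8·1
so gcd(155, 49) = 1.
1 divides 34, so solutions exist.
Back-substitute for Bézout coefficients:
  1 = 49 - 6·8
  ... = 49·(19) + 155·(-6)
So 49·(19) ≡ 1 (mod 155); multiply by 34: y ≡ 646 (mod 155).
Smallest nonnegative: y = 646 mod 155 = 26.

26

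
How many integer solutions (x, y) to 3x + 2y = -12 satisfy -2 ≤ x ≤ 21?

gcd(3, 2) = 1  (3 = 1×2 + 1, 2 = 2×1).
Back-substituting, 3×(1) + 2×(-1) = 1.
Scale by -12: particular solution (-12, 12); reduce x mod 2: (0, -6).
General solution: x = 0 + 2t, y = -6 - 3t for integer t.
-2 ≤ 0 + 2t ≤ 21 gives t ∈ [-1, 10], which is 12 values.

12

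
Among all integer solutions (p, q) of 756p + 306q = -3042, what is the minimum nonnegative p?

15

gcd(756, 306) = 18  (756 = 2·306 + 144, 306 = 2·144 + 18, 144 = 8·18).
18 divides -3042, so solutions exist.
Back-substituting, 756·(-2) + 306·(5) = 18.
Scale by -3042/18 = -169: (p₀, q₀) = (338, -845).
General solution: p = 338 + 17t, q = -845 - 42t for integer t.
p ≥ 0: smallest is 338 mod 17 = 15 (at t = -19), with q = -47.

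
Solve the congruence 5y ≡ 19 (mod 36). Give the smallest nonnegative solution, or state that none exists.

11

gcd(36, 5) = 1.
1 divides 19, so solutions exist.
By Bézout, 5*(-7) + 36*(1) = 1.
So 5*(-7) ≡ 1 (mod 36); multiply by 19: y ≡ -133 (mod 36).
Smallest nonnegative: y = -133 mod 36 = 11.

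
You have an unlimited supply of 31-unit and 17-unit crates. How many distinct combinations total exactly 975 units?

1

Need nonnegative integers with 31j + 17k = 975.
gcd(31, 17) = 1, and 31·(-6) + 17·(11) = 1.
So (j₀, k₀) = (-5850, 10725); general j = -5850 + 17t, k = 10725 - 31t.
j ≥ 0 ⇒ t ≥ 345; k ≥ 0 ⇒ t ≤ 345. That's 1 value of t.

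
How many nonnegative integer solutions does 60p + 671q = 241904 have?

gcd(671, 60) = 1.
By Bézout, 60*(-123) + 671*(11) = 1.
One solution: (632, 304).
General: p = 632 + 671t, q = 304 - 60t.
p ≥ 0 ⇒ t ≥ 0; q ≥ 0 ⇒ t ≤ 5. So t ∈ [0, 5]: 6 solutions.

6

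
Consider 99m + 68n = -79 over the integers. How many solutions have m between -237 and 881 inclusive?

16

gcd(99, 68) = 1  (99 = 1*68 + 31, 68 = 2*31 + 6, 31 = 5*6 + 1, 6 = 6*1).
Back-substituting, 99*(11) + 68*(-16) = 1.
Scale by -79: particular solution (-869, 1264); reduce m mod 68: (15, -23).
General solution: m = 15 + 68t, n = -23 - 99t for integer t.
-237 ≤ 15 + 68t ≤ 881 gives t ∈ [-3, 12], which is 16 values.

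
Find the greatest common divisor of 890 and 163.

gcd(890, 163):
  890 = 5*163 + 75
  163 = 2*75 + 13
  75 = 5*13 + 10
  13 = 1*10 + 3
  10 = 3*3 + 1
  3 = 3*1
so gcd(890, 163) = 1.

1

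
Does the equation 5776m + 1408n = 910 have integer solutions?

gcd(5776, 1408):
  5776 = 4*1408 + 144
  1408 = 9*144 + 112
  144 = 1*112 + 32
  112 = 3*32 + 16
  32 = 2*16
so gcd(5776, 1408) = 16.
16 does not divide 910 (remainder 14), so no integer solutions.

no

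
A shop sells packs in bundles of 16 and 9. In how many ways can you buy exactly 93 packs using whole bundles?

Need nonnegative integers with 16j + 9k = 93.
gcd(16, 9) = 1, and 16·(4) + 9·(-7) = 1.
So (j₀, k₀) = (372, -651); general j = 372 + 9t, k = -651 - 16t.
j ≥ 0 ⇒ t ≥ -41; k ≥ 0 ⇒ t ≤ -41. That's 1 value of t.

1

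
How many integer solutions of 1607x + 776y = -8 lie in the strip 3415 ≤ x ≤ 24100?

gcd(1607, 776) = 1  (1607 = 2*776 + 55, 776 = 14*55 + 6, 55 = 9*6 + 1, 6 = 6*1).
Back-substituting, 1607*(127) + 776*(-263) = 1.
Scale by -8: particular solution (-1016, 2104); reduce x mod 776: (536, -1110).
General solution: x = 536 + 776t, y = -1110 - 1607t for integer t.
3415 ≤ 536 + 776t ≤ 24100 gives t ∈ [4, 30], which is 27 values.

27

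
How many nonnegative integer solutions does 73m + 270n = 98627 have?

5

gcd(270, 73) = 1.
By Bézout, 73·(37) + 270·(-10) = 1.
One solution: (149, 325).
General: m = 149 + 270t, n = 325 - 73t.
m ≥ 0 ⇒ t ≥ 0; n ≥ 0 ⇒ t ≤ 4. So t ∈ [0, 4]: 5 solutions.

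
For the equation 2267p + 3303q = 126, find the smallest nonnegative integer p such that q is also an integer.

gcd(3303, 2267):
  3303 = 1·2267 + 1036
  2267 = 2·1036 + 195
  1036 = 5·195 + 61
  195 = 3·61 + 12
  61 = 5·12 + 1
  12 = 12·1
so gcd(3303, 2267) = 1.
1 divides 126, so solutions exist.
Back-substitute for Bézout coefficients:
  1 = 61 - 5·12
  ... = 2267·(-271) + 3303·(186)
Scale by 126/1 = 126: (p₀, q₀) = (-34146, 23436).
General solution: p = -34146 + 3303t, q = 23436 - 2267t for integer t.
p ≥ 0: smallest is -34146 mod 3303 = 2187 (at t = 11), with q = -1501.

2187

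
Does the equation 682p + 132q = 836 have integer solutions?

gcd(682, 132) = 22.
22 divides 836, so integer solutions exist.

yes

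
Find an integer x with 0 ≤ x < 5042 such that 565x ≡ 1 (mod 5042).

gcd(5042, 565) = 1.
By Bézout, 565×(821) + 5042×(-92) = 1.
So 565×821 ≡ 1 (mod 5042), and 821 mod 5042 = 821.

821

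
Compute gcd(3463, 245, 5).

gcd(3463, 245) = 1  (3463 = 14×245 + 33, 245 = 7×33 + 14, 33 = 2×14 + 5, 14 = 2×5 + 4, 5 = 1×4 + 1, 4 = 4×1).
gcd(1, 5) = 1.

1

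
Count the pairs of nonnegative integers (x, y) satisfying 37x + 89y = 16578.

gcd(89, 37) = 1  (89 = 2×37 + 15, 37 = 2×15 + 7, 15 = 2×7 + 1, 7 = 7×1).
Back-substituting, 37×(-12) + 89×(5) = 1.
Scale by 16578: one solution is (-198936, 82890). Reduce x mod 89: (68, 158).
General: x = 68 + 89t, y = 158 - 37t.
x ≥ 0 ⇒ t ≥ 0; y ≥ 0 ⇒ t ≤ 4. So t ∈ [0, 4]: 5 solutions.

5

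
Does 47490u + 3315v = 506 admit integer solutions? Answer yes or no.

gcd(47490, 3315) = 15  (47490 = 14×3315 + 1080, 3315 = 3×1080 + 75, 1080 = 14×75 + 30, 75 = 2×30 + 15, 30 = 2×15).
15 does not divide 506 (remainder 11), so no integer solutions.

no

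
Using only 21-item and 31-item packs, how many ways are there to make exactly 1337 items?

Need nonnegative integers with 21j + 31k = 1337.
gcd(21, 31) = 1, and 21·(3) + 31·(-2) = 1.
So (j₀, k₀) = (4011, -2674); general j = 4011 + 31t, k = -2674 - 21t.
j ≥ 0 ⇒ t ≥ -129; k ≥ 0 ⇒ t ≤ -128. That's 2 values of t.

2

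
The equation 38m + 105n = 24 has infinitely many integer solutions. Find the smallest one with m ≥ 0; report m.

78

gcd(105, 38) = 1  (105 = 2×38 + 29, 38 = 1×29 + 9, 29 = 3×9 + 2, 9 = 4×2 + 1, 2 = 2×1).
1 divides 24, so solutions exist.
Back-substituting, 38×(47) + 105×(-17) = 1.
Scale by 24/1 = 24: (m₀, n₀) = (1128, -408).
General solution: m = 1128 + 105t, n = -408 - 38t for integer t.
m ≥ 0: smallest is 1128 mod 105 = 78 (at t = -10), with n = -28.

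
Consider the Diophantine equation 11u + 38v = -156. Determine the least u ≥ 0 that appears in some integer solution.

10

gcd(38, 11):
  38 = 3×11 + 5
  11 = 2×5 + 1
  5 = 5×1
so gcd(38, 11) = 1.
1 divides -156, so solutions exist.
Back-substitute for Bézout coefficients:
  1 = 11 - 2×5
  ... = 11×(7) + 38×(-2)
Scale by -156/1 = -156: (u₀, v₀) = (-1092, 312).
General solution: u = -1092 + 38t, v = 312 - 11t for integer t.
u ≥ 0: smallest is -1092 mod 38 = 10 (at t = 29), with v = -7.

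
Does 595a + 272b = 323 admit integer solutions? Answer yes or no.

gcd(595, 272) = 17  (595 = 2*272 + 51, 272 = 5*51 + 17, 51 = 3*17).
17 divides 323, so integer solutions exist.

yes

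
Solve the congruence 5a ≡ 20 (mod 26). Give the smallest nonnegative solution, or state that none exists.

4

gcd(26, 5) = 1  (26 = 5·5 + 1, 5 = 5·1).
1 divides 20, so solutions exist.
Back-substituting, 5·(-5) + 26·(1) = 1.
So 5·(-5) ≡ 1 (mod 26); multiply by 20: a ≡ -100 (mod 26).
Smallest nonnegative: a = -100 mod 26 = 4.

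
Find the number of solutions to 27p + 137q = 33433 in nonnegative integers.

gcd(137, 27) = 1.
By Bézout, 27×(66) + 137×(-13) = 1.
One solution: (56, 233).
General: p = 56 + 137t, q = 233 - 27t.
p ≥ 0 ⇒ t ≥ 0; q ≥ 0 ⇒ t ≤ 8. So t ∈ [0, 8]: 9 solutions.

9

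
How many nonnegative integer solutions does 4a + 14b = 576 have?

gcd(14, 4) = 2  (14 = 3·4 + 2, 4 = 2·2).
Back-substituting, 4·(-3) + 14·(1) = 2.
Scale by 288: one solution is (-864, 288). Reduce a mod 7: (4, 40).
General: a = 4 + 7t, b = 40 - 2t.
a ≥ 0 ⇒ t ≥ 0; b ≥ 0 ⇒ t ≤ 20. So t ∈ [0, 20]: 21 solutions.

21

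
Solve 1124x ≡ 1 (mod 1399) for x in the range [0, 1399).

gcd(1399, 1124) = 1  (1399 = 1*1124 + 275, 1124 = 4*275 + 24, 275 = 11*24 + 11, 24 = 2*11 + 2, 11 = 5*2 + 1, 2 = 2*1).
Back-substituting, 1124*(-641) + 1399*(515) = 1.
So 1124*-641 ≡ 1 (mod 1399), and -641 mod 1399 = 758.

758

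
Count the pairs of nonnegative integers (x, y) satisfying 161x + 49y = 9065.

9

gcd(161, 49) = 7.
By Bézout, 161×(-3) + 49×(10) = 7.
One solution: (0, 185).
General: x = 0 + 7t, y = 185 - 23t.
x ≥ 0 ⇒ t ≥ 0; y ≥ 0 ⇒ t ≤ 8. So t ∈ [0, 8]: 9 solutions.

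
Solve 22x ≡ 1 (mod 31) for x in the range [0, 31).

gcd(31, 22):
  31 = 1·22 + 9
  22 = 2·9 + 4
  9 = 2·4 + 1
  4 = 4·1
so gcd(31, 22) = 1.
Back-substitute for Bézout coefficients:
  1 = 9 - 2·4
  ... = 22·(-7) + 31·(5)
So 22·-7 ≡ 1 (mod 31), and -7 mod 31 = 24.

24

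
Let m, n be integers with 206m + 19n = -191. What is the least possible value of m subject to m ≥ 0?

gcd(206, 19) = 1  (206 = 10×19 + 16, 19 = 1×16 + 3, 16 = 5×3 + 1, 3 = 3×1).
1 divides -191, so solutions exist.
Back-substituting, 206×(6) + 19×(-65) = 1.
Scale by -191/1 = -191: (m₀, n₀) = (-1146, 12415).
General solution: m = -1146 + 19t, n = 12415 - 206t for integer t.
m ≥ 0: smallest is -1146 mod 19 = 13 (at t = 61), with n = -151.

13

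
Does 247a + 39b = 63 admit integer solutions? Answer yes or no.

gcd(247, 39):
  247 = 6×39 + 13
  39 = 3×13
so gcd(247, 39) = 13.
13 does not divide 63 (remainder 11), so no integer solutions.

no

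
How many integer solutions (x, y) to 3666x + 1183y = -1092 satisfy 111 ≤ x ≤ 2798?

gcd(3666, 1183) = 13  (3666 = 3*1183 + 117, 1183 = 10*117 + 13, 117 = 9*13).
Back-substituting, 3666*(-10) + 1183*(31) = 13.
Scale by -84: particular solution (840, -2604); reduce x mod 91: (21, -66).
General solution: x = 21 + 91t, y = -66 - 282t for integer t.
111 ≤ 21 + 91t ≤ 2798 gives t ∈ [1, 30], which is 30 values.

30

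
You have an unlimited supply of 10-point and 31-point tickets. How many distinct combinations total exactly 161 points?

Need nonnegative integers with 10j + 31k = 161.
gcd(10, 31) = 1, and 10·(-3) + 31·(1) = 1.
So (j₀, k₀) = (-483, 161); general j = -483 + 31t, k = 161 - 10t.
j ≥ 0 ⇒ t ≥ 16; k ≥ 0 ⇒ t ≤ 16. That's 1 value of t.

1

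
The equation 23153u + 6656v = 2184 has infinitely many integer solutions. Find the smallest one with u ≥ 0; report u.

264

gcd(23153, 6656) = 13.
13 divides 2184, so solutions exist.
By Bézout, 23153*(-163) + 6656*(567) = 13.
Scale by 2184/13 = 168: (u₀, v₀) = (-27384, 95256).
General solution: u = -27384 + 512t, v = 95256 - 1781t for integer t.
u ≥ 0: smallest is -27384 mod 512 = 264 (at t = 54), with v = -918.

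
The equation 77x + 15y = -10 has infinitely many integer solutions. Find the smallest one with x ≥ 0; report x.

10

gcd(77, 15):
  77 = 5×15 + 2
  15 = 7×2 + 1
  2 = 2×1
so gcd(77, 15) = 1.
1 divides -10, so solutions exist.
Back-substitute for Bézout coefficients:
  1 = 15 - 7×2
  ... = 77×(-7) + 15×(36)
Scale by -10/1 = -10: (x₀, y₀) = (70, -360).
General solution: x = 70 + 15t, y = -360 - 77t for integer t.
x ≥ 0: smallest is 70 mod 15 = 10 (at t = -4), with y = -52.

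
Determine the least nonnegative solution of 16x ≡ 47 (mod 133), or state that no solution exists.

111

gcd(133, 16) = 1.
1 divides 47, so solutions exist.
By Bézout, 16·(25) + 133·(-3) = 1.
So 16·(25) ≡ 1 (mod 133); multiply by 47: x ≡ 1175 (mod 133).
Smallest nonnegative: x = 1175 mod 133 = 111.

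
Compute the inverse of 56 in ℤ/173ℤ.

gcd(173, 56) = 1  (173 = 3*56 + 5, 56 = 11*5 + 1, 5 = 5*1).
Back-substituting, 56*(34) + 173*(-11) = 1.
So 56*34 ≡ 1 (mod 173), and 34 mod 173 = 34.

34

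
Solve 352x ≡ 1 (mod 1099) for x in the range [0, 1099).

690

gcd(1099, 352):
  1099 = 3*352 + 43
  352 = 8*43 + 8
  43 = 5*8 + 3
  8 = 2*3 + 2
  3 = 1*2 + 1
  2 = 2*1
so gcd(1099, 352) = 1.
Back-substitute for Bézout coefficients:
  1 = 3 - 1*2
  ... = 352*(-409) + 1099*(131)
So 352*-409 ≡ 1 (mod 1099), and -409 mod 1099 = 690.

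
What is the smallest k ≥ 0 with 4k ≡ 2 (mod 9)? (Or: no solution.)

gcd(9, 4):
  9 = 2*4 + 1
  4 = 4*1
so gcd(9, 4) = 1.
1 divides 2, so solutions exist.
Back-substitute for Bézout coefficients:
  1 = 9 - 2*4
  ... = 4*(-2) + 9*(1)
So 4*(-2) ≡ 1 (mod 9); multiply by 2: k ≡ -4 (mod 9).
Smallest nonnegative: k = -4 mod 9 = 5.

5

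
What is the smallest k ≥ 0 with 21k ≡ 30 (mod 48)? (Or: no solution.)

6

gcd(48, 21) = 3  (48 = 2·21 + 6, 21 = 3·6 + 3, 6 = 2·3).
3 divides 30, so solutions exist.
Back-substituting, 21·(7) + 48·(-3) = 3.
So 21·(7) ≡ 3 (mod 48); multiply by 10: k ≡ 70 (mod 16).
Smallest nonnegative: k = 70 mod 16 = 6.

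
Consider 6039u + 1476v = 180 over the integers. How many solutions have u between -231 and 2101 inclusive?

14

gcd(6039, 1476) = 9.
By Bézout, 6039·(11) + 1476·(-45) = 9.
Particular solution: (56, -229).
General solution: u = 56 + 164t, v = -229 - 671t for integer t.
-231 ≤ 56 + 164t ≤ 2101 gives t ∈ [-1, 12], which is 14 values.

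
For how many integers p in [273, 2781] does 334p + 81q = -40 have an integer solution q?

gcd(334, 81) = 1.
By Bézout, 334×(-8) + 81×(33) = 1.
Particular solution: (77, -318).
General solution: p = 77 + 81t, q = -318 - 334t for integer t.
273 ≤ 77 + 81t ≤ 2781 gives t ∈ [3, 33], which is 31 values.

31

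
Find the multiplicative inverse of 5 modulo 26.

21

gcd(26, 5) = 1  (26 = 5×5 + 1, 5 = 5×1).
Back-substituting, 5×(-5) + 26×(1) = 1.
So 5×-5 ≡ 1 (mod 26), and -5 mod 26 = 21.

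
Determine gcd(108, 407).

1

gcd(407, 108):
  407 = 3×108 + 83
  108 = 1×83 + 25
  83 = 3×25 + 8
  25 = 3×8 + 1
  8 = 8×1
so gcd(407, 108) = 1.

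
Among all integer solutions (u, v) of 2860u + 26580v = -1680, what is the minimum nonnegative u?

gcd(26580, 2860) = 20.
20 divides -1680, so solutions exist.
By Bézout, 2860·(158) + 26580·(-17) = 20.
Scale by -1680/20 = -84: (u₀, v₀) = (-13272, 1428).
General solution: u = -13272 + 1329t, v = 1428 - 143t for integer t.
u ≥ 0: smallest is -13272 mod 1329 = 18 (at t = 10), with v = -2.

18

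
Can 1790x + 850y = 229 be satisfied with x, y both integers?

no

gcd(1790, 850) = 10.
10 does not divide 229 (remainder 9), so no integer solutions.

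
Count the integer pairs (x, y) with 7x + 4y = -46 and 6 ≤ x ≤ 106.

26

gcd(7, 4):
  7 = 1×4 + 3
  4 = 1×3 + 1
  3 = 3×1
so gcd(7, 4) = 1.
Back-substitute for Bézout coefficients:
  1 = 4 - 1×3
  ... = 7×(-1) + 4×(2)
Scale by -46: particular solution (46, -92); reduce x mod 4: (2, -15).
General solution: x = 2 + 4t, y = -15 - 7t for integer t.
6 ≤ 2 + 4t ≤ 106 gives t ∈ [1, 26], which is 26 values.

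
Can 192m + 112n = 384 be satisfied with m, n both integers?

gcd(192, 112) = 16.
16 divides 384, so integer solutions exist.

yes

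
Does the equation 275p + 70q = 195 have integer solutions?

yes

gcd(275, 70) = 5.
5 divides 195, so integer solutions exist.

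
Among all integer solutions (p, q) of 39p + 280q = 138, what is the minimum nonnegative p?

gcd(280, 39):
  280 = 7*39 + 7
  39 = 5*7 + 4
  7 = 1*4 + 3
  4 = 1*3 + 1
  3 = 3*1
so gcd(280, 39) = 1.
1 divides 138, so solutions exist.
Back-substitute for Bézout coefficients:
  1 = 4 - 1*3
  ... = 39*(79) + 280*(-11)
Scale by 138/1 = 138: (p₀, q₀) = (10902, -1518).
General solution: p = 10902 + 280t, q = -1518 - 39t for integer t.
p ≥ 0: smallest is 10902 mod 280 = 262 (at t = -38), with q = -36.

262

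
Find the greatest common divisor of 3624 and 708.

12

gcd(3624, 708):
  3624 = 5*708 + 84
  708 = 8*84 + 36
  84 = 2*36 + 12
  36 = 3*12
so gcd(3624, 708) = 12.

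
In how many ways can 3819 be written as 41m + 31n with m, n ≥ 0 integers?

3

gcd(41, 31) = 1.
By Bézout, 41*(-3) + 31*(4) = 1.
One solution: (13, 106).
General: m = 13 + 31t, n = 106 - 41t.
m ≥ 0 ⇒ t ≥ 0; n ≥ 0 ⇒ t ≤ 2. So t ∈ [0, 2]: 3 solutions.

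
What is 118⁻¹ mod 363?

gcd(363, 118):
  363 = 3×118 + 9
  118 = 13×9 + 1
  9 = 9×1
so gcd(363, 118) = 1.
Back-substitute for Bézout coefficients:
  1 = 118 - 13×9
  ... = 118×(40) + 363×(-13)
So 118×40 ≡ 1 (mod 363), and 40 mod 363 = 40.

40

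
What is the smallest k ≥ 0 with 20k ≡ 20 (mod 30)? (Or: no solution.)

gcd(30, 20) = 10.
10 divides 20, so solutions exist.
By Bézout, 20*(-1) + 30*(1) = 10.
So 20*(-1) ≡ 10 (mod 30); multiply by 2: k ≡ -2 (mod 3).
Smallest nonnegative: k = -2 mod 3 = 1.

1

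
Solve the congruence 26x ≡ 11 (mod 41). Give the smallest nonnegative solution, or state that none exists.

gcd(41, 26):
  41 = 1×26 + 15
  26 = 1×15 + 11
  15 = 1×11 + 4
  11 = 2×4 + 3
  4 = 1×3 + 1
  3 = 3×1
so gcd(41, 26) = 1.
1 divides 11, so solutions exist.
Back-substitute for Bézout coefficients:
  1 = 4 - 1×3
  ... = 26×(-11) + 41×(7)
So 26×(-11) ≡ 1 (mod 41); multiply by 11: x ≡ -121 (mod 41).
Smallest nonnegative: x = -121 mod 41 = 2.

2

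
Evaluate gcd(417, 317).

gcd(417, 317):
  417 = 1×317 + 100
  317 = 3×100 + 17
  100 = 5×17 + 15
  17 = 1×15 + 2
  15 = 7×2 + 1
  2 = 2×1
so gcd(417, 317) = 1.

1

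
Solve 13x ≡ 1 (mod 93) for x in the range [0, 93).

43

gcd(93, 13) = 1.
By Bézout, 13·(43) + 93·(-6) = 1.
So 13·43 ≡ 1 (mod 93), and 43 mod 93 = 43.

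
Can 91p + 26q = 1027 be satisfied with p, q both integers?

yes

gcd(91, 26) = 13.
13 divides 1027, so integer solutions exist.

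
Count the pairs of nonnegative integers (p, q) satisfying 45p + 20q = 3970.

22

gcd(45, 20) = 5  (45 = 2·20 + 5, 20 = 4·5).
Back-substituting, 45·(1) + 20·(-2) = 5.
Scale by 794: one solution is (794, -1588). Reduce p mod 4: (2, 194).
General: p = 2 + 4t, q = 194 - 9t.
p ≥ 0 ⇒ t ≥ 0; q ≥ 0 ⇒ t ≤ 21. So t ∈ [0, 21]: 22 solutions.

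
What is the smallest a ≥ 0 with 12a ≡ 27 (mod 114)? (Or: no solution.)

gcd(114, 12) = 6.
6 does not divide 27, so the congruence has no solution.

no solution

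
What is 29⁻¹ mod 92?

73

gcd(92, 29) = 1  (92 = 3·29 + 5, 29 = 5·5 + 4, 5 = 1·4 + 1, 4 = 4·1).
Back-substituting, 29·(-19) + 92·(6) = 1.
So 29·-19 ≡ 1 (mod 92), and -19 mod 92 = 73.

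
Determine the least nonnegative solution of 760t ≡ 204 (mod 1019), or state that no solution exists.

971

gcd(1019, 760):
  1019 = 1×760 + 259
  760 = 2×259 + 242
  259 = 1×242 + 17
  242 = 14×17 + 4
  17 = 4×4 + 1
  4 = 4×1
so gcd(1019, 760) = 1.
1 divides 204, so solutions exist.
Back-substitute for Bézout coefficients:
  1 = 17 - 4×4
  ... = 760×(-240) + 1019×(179)
So 760×(-240) ≡ 1 (mod 1019); multiply by 204: t ≡ -48960 (mod 1019).
Smallest nonnegative: t = -48960 mod 1019 = 971.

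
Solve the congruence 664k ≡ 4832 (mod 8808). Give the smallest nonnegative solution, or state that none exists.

gcd(8808, 664) = 8  (8808 = 13·664 + 176, 664 = 3·176 + 136, 176 = 1·136 + 40, 136 = 3·40 + 16, 40 = 2·16 + 8, 16 = 2·8).
8 divides 4832, so solutions exist.
Back-substituting, 664·(-451) + 8808·(34) = 8.
So 664·(-451) ≡ 8 (mod 8808); multiply by 604: k ≡ -272404 (mod 1101).
Smallest nonnegative: k = -272404 mod 1101 = 644.

644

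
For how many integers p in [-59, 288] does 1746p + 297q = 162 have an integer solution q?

gcd(1746, 297) = 9  (1746 = 5×297 + 261, 297 = 1×261 + 36, 261 = 7×36 + 9, 36 = 4×9).
Back-substituting, 1746×(8) + 297×(-47) = 9.
Scale by 18: particular solution (144, -846); reduce p mod 33: (12, -70).
General solution: p = 12 + 33t, q = -70 - 194t for integer t.
-59 ≤ 12 + 33t ≤ 288 gives t ∈ [-2, 8], which is 11 values.

11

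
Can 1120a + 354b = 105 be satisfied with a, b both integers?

no

gcd(1120, 354) = 2  (1120 = 3*354 + 58, 354 = 6*58 + 6, 58 = 9*6 + 4, 6 = 1*4 + 2, 4 = 2*2).
2 does not divide 105 (remainder 1), so no integer solutions.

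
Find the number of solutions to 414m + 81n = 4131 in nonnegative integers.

2

gcd(414, 81) = 9.
By Bézout, 414·(1) + 81·(-5) = 9.
One solution: (0, 51).
General: m = 0 + 9t, n = 51 - 46t.
m ≥ 0 ⇒ t ≥ 0; n ≥ 0 ⇒ t ≤ 1. So t ∈ [0, 1]: 2 solutions.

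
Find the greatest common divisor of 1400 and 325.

gcd(1400, 325):
  1400 = 4*325 + 100
  325 = 3*100 + 25
  100 = 4*25
so gcd(1400, 325) = 25.

25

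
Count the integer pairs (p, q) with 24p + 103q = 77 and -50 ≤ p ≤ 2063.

21

gcd(103, 24) = 1.
By Bézout, 24*(-30) + 103*(7) = 1.
Particular solution: (59, -13).
General solution: p = 59 + 103t, q = -13 - 24t for integer t.
-50 ≤ 59 + 103t ≤ 2063 gives t ∈ [-1, 19], which is 21 values.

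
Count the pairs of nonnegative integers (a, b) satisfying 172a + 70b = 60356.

10

gcd(172, 70):
  172 = 2*70 + 32
  70 = 2*32 + 6
  32 = 5*6 + 2
  6 = 3*2
so gcd(172, 70) = 2.
Back-substitute for Bézout coefficients:
  2 = 32 - 5*6
  ... = 172*(11) + 70*(-27)
Scale by 30178: one solution is (331958, -814806). Reduce a mod 35: (18, 818).
General: a = 18 + 35t, b = 818 - 86t.
a ≥ 0 ⇒ t ≥ 0; b ≥ 0 ⇒ t ≤ 9. So t ∈ [0, 9]: 10 solutions.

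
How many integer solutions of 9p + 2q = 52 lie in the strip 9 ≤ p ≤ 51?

gcd(9, 2):
  9 = 4×2 + 1
  2 = 2×1
so gcd(9, 2) = 1.
Back-substitute for Bézout coefficients:
  1 = 9 - 4×2
  ... = 9×(1) + 2×(-4)
Scale by 52: particular solution (52, -208); reduce p mod 2: (0, 26).
General solution: p = 0 + 2t, q = 26 - 9t for integer t.
9 ≤ 0 + 2t ≤ 51 gives t ∈ [5, 25], which is 21 values.

21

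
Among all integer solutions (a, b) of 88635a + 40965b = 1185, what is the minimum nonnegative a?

269

gcd(88635, 40965):
  88635 = 2*40965 + 6705
  40965 = 6*6705 + 735
  6705 = 9*735 + 90
  735 = 8*90 + 15
  90 = 6*15
so gcd(88635, 40965) = 15.
15 divides 1185, so solutions exist.
Back-substitute for Bézout coefficients:
  15 = 735 - 8*90
  ... = 88635*(-446) + 40965*(965)
Scale by 1185/15 = 79: (a₀, b₀) = (-35234, 76235).
General solution: a = -35234 + 2731t, b = 76235 - 5909t for integer t.
a ≥ 0: smallest is -35234 mod 2731 = 269 (at t = 13), with b = -582.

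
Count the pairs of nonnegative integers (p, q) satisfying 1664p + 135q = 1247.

gcd(1664, 135) = 1.
By Bézout, 1664*(-46) + 135*(567) = 1.
One solution: (13, -151).
General: p = 13 + 135t, q = -151 - 1664t.
p ≥ 0 ⇒ t ≥ 0; q ≥ 0 ⇒ t ≤ -1. So t ∈ [0, -1]: 0 solutions.

0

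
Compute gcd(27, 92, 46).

1

gcd(92, 27) = 1.
gcd(1, 46) = 1.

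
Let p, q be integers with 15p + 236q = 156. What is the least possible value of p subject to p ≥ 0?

152

gcd(236, 15):
  236 = 15·15 + 11
  15 = 1·11 + 4
  11 = 2·4 + 3
  4 = 1·3 + 1
  3 = 3·1
so gcd(236, 15) = 1.
1 divides 156, so solutions exist.
Back-substitute for Bézout coefficients:
  1 = 4 - 1·3
  ... = 15·(63) + 236·(-4)
Scale by 156/1 = 156: (p₀, q₀) = (9828, -624).
General solution: p = 9828 + 236t, q = -624 - 15t for integer t.
p ≥ 0: smallest is 9828 mod 236 = 152 (at t = -41), with q = -9.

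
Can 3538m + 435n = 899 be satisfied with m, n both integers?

gcd(3538, 435) = 29.
29 divides 899, so integer solutions exist.

yes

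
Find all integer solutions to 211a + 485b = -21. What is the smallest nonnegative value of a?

324

gcd(485, 211):
  485 = 2*211 + 63
  211 = 3*63 + 22
  63 = 2*22 + 19
  22 = 1*19 + 3
  19 = 6*3 + 1
  3 = 3*1
so gcd(485, 211) = 1.
1 divides -21, so solutions exist.
Back-substitute for Bézout coefficients:
  1 = 19 - 6*3
  ... = 211*(-154) + 485*(67)
Scale by -21/1 = -21: (a₀, b₀) = (3234, -1407).
General solution: a = 3234 + 485t, b = -1407 - 211t for integer t.
a ≥ 0: smallest is 3234 mod 485 = 324 (at t = -6), with b = -141.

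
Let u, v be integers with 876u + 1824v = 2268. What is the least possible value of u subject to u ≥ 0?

13

gcd(1824, 876):
  1824 = 2*876 + 72
  876 = 12*72 + 12
  72 = 6*12
so gcd(1824, 876) = 12.
12 divides 2268, so solutions exist.
Back-substitute for Bézout coefficients:
  12 = 876 - 12*72
  ... = 876*(25) + 1824*(-12)
Scale by 2268/12 = 189: (u₀, v₀) = (4725, -2268).
General solution: u = 4725 + 152t, v = -2268 - 73t for integer t.
u ≥ 0: smallest is 4725 mod 152 = 13 (at t = -31), with v = -5.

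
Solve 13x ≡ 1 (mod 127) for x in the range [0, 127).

88

gcd(127, 13) = 1  (127 = 9×13 + 10, 13 = 1×10 + 3, 10 = 3×3 + 1, 3 = 3×1).
Back-substituting, 13×(-39) + 127×(4) = 1.
So 13×-39 ≡ 1 (mod 127), and -39 mod 127 = 88.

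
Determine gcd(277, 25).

gcd(277, 25) = 1  (277 = 11*25 + 2, 25 = 12*2 + 1, 2 = 2*1).

1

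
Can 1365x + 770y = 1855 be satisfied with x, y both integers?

gcd(1365, 770) = 35  (1365 = 1*770 + 595, 770 = 1*595 + 175, 595 = 3*175 + 70, 175 = 2*70 + 35, 70 = 2*35).
35 divides 1855, so integer solutions exist.

yes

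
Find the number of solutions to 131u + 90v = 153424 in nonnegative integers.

gcd(131, 90) = 1.
By Bézout, 131*(11) + 90*(-16) = 1.
One solution: (74, 1597).
General: u = 74 + 90t, v = 1597 - 131t.
u ≥ 0 ⇒ t ≥ 0; v ≥ 0 ⇒ t ≤ 12. So t ∈ [0, 12]: 13 solutions.

13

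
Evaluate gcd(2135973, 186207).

gcd(2135973, 186207):
  2135973 = 11×186207 + 87696
  186207 = 2×87696 + 10815
  87696 = 8×10815 + 1176
  10815 = 9×1176 + 231
  1176 = 5×231 + 21
  231 = 11×21
so gcd(2135973, 186207) = 21.

21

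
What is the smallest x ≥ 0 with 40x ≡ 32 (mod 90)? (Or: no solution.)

no solution

gcd(90, 40):
  90 = 2×40 + 10
  40 = 4×10
so gcd(90, 40) = 10.
10 does not divide 32, so the congruence has no solution.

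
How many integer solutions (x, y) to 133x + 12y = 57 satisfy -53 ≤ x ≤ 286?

gcd(133, 12) = 1  (133 = 11*12 + 1, 12 = 12*1).
Back-substituting, 133*(1) + 12*(-11) = 1.
Scale by 57: particular solution (57, -627); reduce x mod 12: (9, -95).
General solution: x = 9 + 12t, y = -95 - 133t for integer t.
-53 ≤ 9 + 12t ≤ 286 gives t ∈ [-5, 23], which is 29 values.

29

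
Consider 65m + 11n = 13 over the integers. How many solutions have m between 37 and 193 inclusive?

gcd(65, 11) = 1.
By Bézout, 65·(-1) + 11·(6) = 1.
Particular solution: (9, -52).
General solution: m = 9 + 11t, n = -52 - 65t for integer t.
37 ≤ 9 + 11t ≤ 193 gives t ∈ [3, 16], which is 14 values.

14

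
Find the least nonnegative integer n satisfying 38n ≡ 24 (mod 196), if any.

gcd(196, 38) = 2  (196 = 5·38 + 6, 38 = 6·6 + 2, 6 = 3·2).
2 divides 24, so solutions exist.
Back-substituting, 38·(31) + 196·(-6) = 2.
So 38·(31) ≡ 2 (mod 196); multiply by 12: n ≡ 372 (mod 98).
Smallest nonnegative: n = 372 mod 98 = 78.

78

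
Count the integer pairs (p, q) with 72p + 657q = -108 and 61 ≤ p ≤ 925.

gcd(657, 72):
  657 = 9·72 + 9
  72 = 8·9
so gcd(657, 72) = 9.
Back-substitute for Bézout coefficients:
  9 = 657 - 9·72
  ... = 72·(-9) + 657·(1)
Scale by -12: particular solution (108, -12); reduce p mod 73: (35, -4).
General solution: p = 35 + 73t, q = -4 - 8t for integer t.
61 ≤ 35 + 73t ≤ 925 gives t ∈ [1, 12], which is 12 values.

12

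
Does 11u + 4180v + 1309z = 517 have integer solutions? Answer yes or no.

yes

gcd(4180, 11) = 11  (4180 = 380*11).
gcd(11, 1309) = 11.
11 divides 517, so integer solutions exist.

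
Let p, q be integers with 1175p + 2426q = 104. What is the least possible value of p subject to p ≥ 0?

gcd(2426, 1175) = 1  (2426 = 2×1175 + 76, 1175 = 15×76 + 35, 76 = 2×35 + 6, 35 = 5×6 + 5, 6 = 1×5 + 1, 5 = 5×1).
1 divides 104, so solutions exist.
Back-substituting, 1175×(-415) + 2426×(201) = 1.
Scale by 104/1 = 104: (p₀, q₀) = (-43160, 20904).
General solution: p = -43160 + 2426t, q = 20904 - 1175t for integer t.
p ≥ 0: smallest is -43160 mod 2426 = 508 (at t = 18), with q = -246.

508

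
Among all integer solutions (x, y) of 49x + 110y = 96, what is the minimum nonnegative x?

94

gcd(110, 49):
  110 = 2·49 + 12
  49 = 4·12 + 1
  12 = 12·1
so gcd(110, 49) = 1.
1 divides 96, so solutions exist.
Back-substitute for Bézout coefficients:
  1 = 49 - 4·12
  ... = 49·(9) + 110·(-4)
Scale by 96/1 = 96: (x₀, y₀) = (864, -384).
General solution: x = 864 + 110t, y = -384 - 49t for integer t.
x ≥ 0: smallest is 864 mod 110 = 94 (at t = -7), with y = -41.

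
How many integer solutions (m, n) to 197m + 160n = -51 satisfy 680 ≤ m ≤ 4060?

gcd(197, 160):
  197 = 1×160 + 37
  160 = 4×37 + 12
  37 = 3×12 + 1
  12 = 12×1
so gcd(197, 160) = 1.
Back-substitute for Bézout coefficients:
  1 = 37 - 3×12
  ... = 197×(13) + 160×(-16)
Scale by -51: particular solution (-663, 816); reduce m mod 160: (137, -169).
General solution: m = 137 + 160t, n = -169 - 197t for integer t.
680 ≤ 137 + 160t ≤ 4060 gives t ∈ [4, 24], which is 21 values.

21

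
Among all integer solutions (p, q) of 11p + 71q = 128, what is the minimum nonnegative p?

31

gcd(71, 11):
  71 = 6*11 + 5
  11 = 2*5 + 1
  5 = 5*1
so gcd(71, 11) = 1.
1 divides 128, so solutions exist.
Back-substitute for Bézout coefficients:
  1 = 11 - 2*5
  ... = 11*(13) + 71*(-2)
Scale by 128/1 = 128: (p₀, q₀) = (1664, -256).
General solution: p = 1664 + 71t, q = -256 - 11t for integer t.
p ≥ 0: smallest is 1664 mod 71 = 31 (at t = -23), with q = -3.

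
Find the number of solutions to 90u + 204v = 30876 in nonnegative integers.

10

gcd(204, 90) = 6.
By Bézout, 90*(-9) + 204*(4) = 6.
One solution: (28, 139).
General: u = 28 + 34t, v = 139 - 15t.
u ≥ 0 ⇒ t ≥ 0; v ≥ 0 ⇒ t ≤ 9. So t ∈ [0, 9]: 10 solutions.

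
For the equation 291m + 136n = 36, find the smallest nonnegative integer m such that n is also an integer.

gcd(291, 136) = 1  (291 = 2*136 + 19, 136 = 7*19 + 3, 19 = 6*3 + 1, 3 = 3*1).
1 divides 36, so solutions exist.
Back-substituting, 291*(43) + 136*(-92) = 1.
Scale by 36/1 = 36: (m₀, n₀) = (1548, -3312).
General solution: m = 1548 + 136t, n = -3312 - 291t for integer t.
m ≥ 0: smallest is 1548 mod 136 = 52 (at t = -11), with n = -111.

52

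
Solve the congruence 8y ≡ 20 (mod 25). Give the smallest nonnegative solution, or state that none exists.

15

gcd(25, 8):
  25 = 3×8 + 1
  8 = 8×1
so gcd(25, 8) = 1.
1 divides 20, so solutions exist.
Back-substitute for Bézout coefficients:
  1 = 25 - 3×8
  ... = 8×(-3) + 25×(1)
So 8×(-3) ≡ 1 (mod 25); multiply by 20: y ≡ -60 (mod 25).
Smallest nonnegative: y = -60 mod 25 = 15.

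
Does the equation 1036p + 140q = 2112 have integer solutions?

no

gcd(1036, 140) = 28  (1036 = 7*140 + 56, 140 = 2*56 + 28, 56 = 2*28).
28 does not divide 2112 (remainder 12), so no integer solutions.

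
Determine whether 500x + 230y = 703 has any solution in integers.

gcd(500, 230):
  500 = 2×230 + 40
  230 = 5×40 + 30
  40 = 1×30 + 10
  30 = 3×10
so gcd(500, 230) = 10.
10 does not divide 703 (remainder 3), so no integer solutions.

no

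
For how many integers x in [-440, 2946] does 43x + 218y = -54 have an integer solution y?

16

gcd(218, 43) = 1.
By Bézout, 43·(71) + 218·(-14) = 1.
Particular solution: (90, -18).
General solution: x = 90 + 218t, y = -18 - 43t for integer t.
-440 ≤ 90 + 218t ≤ 2946 gives t ∈ [-2, 13], which is 16 values.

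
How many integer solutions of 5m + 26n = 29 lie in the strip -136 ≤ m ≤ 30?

6

gcd(26, 5) = 1.
By Bézout, 5·(-5) + 26·(1) = 1.
Particular solution: (11, -1).
General solution: m = 11 + 26t, n = -1 - 5t for integer t.
-136 ≤ 11 + 26t ≤ 30 gives t ∈ [-5, 0], which is 6 values.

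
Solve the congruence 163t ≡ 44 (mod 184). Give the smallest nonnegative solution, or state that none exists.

gcd(184, 163) = 1  (184 = 1×163 + 21, 163 = 7×21 + 16, 21 = 1×16 + 5, 16 = 3×5 + 1, 5 = 5×1).
1 divides 44, so solutions exist.
Back-substituting, 163×(35) + 184×(-31) = 1.
So 163×(35) ≡ 1 (mod 184); multiply by 44: t ≡ 1540 (mod 184).
Smallest nonnegative: t = 1540 mod 184 = 68.

68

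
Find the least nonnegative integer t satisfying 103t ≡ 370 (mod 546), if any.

46

gcd(546, 103) = 1.
1 divides 370, so solutions exist.
By Bézout, 103·(-53) + 546·(10) = 1.
So 103·(-53) ≡ 1 (mod 546); multiply by 370: t ≡ -19610 (mod 546).
Smallest nonnegative: t = -19610 mod 546 = 46.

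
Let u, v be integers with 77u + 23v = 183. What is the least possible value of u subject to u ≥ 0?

20

gcd(77, 23) = 1  (77 = 3×23 + 8, 23 = 2×8 + 7, 8 = 1×7 + 1, 7 = 7×1).
1 divides 183, so solutions exist.
Back-substituting, 77×(3) + 23×(-10) = 1.
Scale by 183/1 = 183: (u₀, v₀) = (549, -1830).
General solution: u = 549 + 23t, v = -1830 - 77t for integer t.
u ≥ 0: smallest is 549 mod 23 = 20 (at t = -23), with v = -59.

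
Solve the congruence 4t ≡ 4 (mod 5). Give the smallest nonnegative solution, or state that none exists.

1

gcd(5, 4):
  5 = 1×4 + 1
  4 = 4×1
so gcd(5, 4) = 1.
1 divides 4, so solutions exist.
Back-substitute for Bézout coefficients:
  1 = 5 - 1×4
  ... = 4×(-1) + 5×(1)
So 4×(-1) ≡ 1 (mod 5); multiply by 4: t ≡ -4 (mod 5).
Smallest nonnegative: t = -4 mod 5 = 1.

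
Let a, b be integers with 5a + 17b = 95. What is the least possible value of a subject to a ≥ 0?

2

gcd(17, 5) = 1  (17 = 3×5 + 2, 5 = 2×2 + 1, 2 = 2×1).
1 divides 95, so solutions exist.
Back-substituting, 5×(7) + 17×(-2) = 1.
Scale by 95/1 = 95: (a₀, b₀) = (665, -190).
General solution: a = 665 + 17t, b = -190 - 5t for integer t.
a ≥ 0: smallest is 665 mod 17 = 2 (at t = -39), with b = 5.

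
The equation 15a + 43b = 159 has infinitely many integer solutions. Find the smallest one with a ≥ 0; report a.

gcd(43, 15):
  43 = 2×15 + 13
  15 = 1×13 + 2
  13 = 6×2 + 1
  2 = 2×1
so gcd(43, 15) = 1.
1 divides 159, so solutions exist.
Back-substitute for Bézout coefficients:
  1 = 13 - 6×2
  ... = 15×(-20) + 43×(7)
Scale by 159/1 = 159: (a₀, b₀) = (-3180, 1113).
General solution: a = -3180 + 43t, b = 1113 - 15t for integer t.
a ≥ 0: smallest is -3180 mod 43 = 2 (at t = 74), with b = 3.

2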